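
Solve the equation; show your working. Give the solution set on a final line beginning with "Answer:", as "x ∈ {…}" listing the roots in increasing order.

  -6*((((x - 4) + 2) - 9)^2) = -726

Step 1. [-6*((((x - 4) + 2) - 9)^2) = -726] leading coefficient -6: divide by -6. So div: (((x - 4) + 2) - 9)^2 = 121.
Step 2. [(((x - 4) + 2) - 9)^2 = 121] LHS squared, RHS 121 ≥ 0: apply √ (±), so sqrt: ((x - 4) + 2) - 9 = 11 or -11.
Step 3. [((x - 4) + 2) - 9 = 11 or -11] -9 is outermost — add 9 both sides ⇒ sub: (x - 4) + 2 = 20 or -2.
Step 4. [(x - 4) + 2 = 20 or -2] +2 is outermost — subtract 2 both sides. So sub: x - 4 = 18 or -4.
Step 5. [x - 4 = 18 or -4] peel the -4: add 4 from each side. So sub: x = 22 or 0.

Answer: x ∈ {0, 22}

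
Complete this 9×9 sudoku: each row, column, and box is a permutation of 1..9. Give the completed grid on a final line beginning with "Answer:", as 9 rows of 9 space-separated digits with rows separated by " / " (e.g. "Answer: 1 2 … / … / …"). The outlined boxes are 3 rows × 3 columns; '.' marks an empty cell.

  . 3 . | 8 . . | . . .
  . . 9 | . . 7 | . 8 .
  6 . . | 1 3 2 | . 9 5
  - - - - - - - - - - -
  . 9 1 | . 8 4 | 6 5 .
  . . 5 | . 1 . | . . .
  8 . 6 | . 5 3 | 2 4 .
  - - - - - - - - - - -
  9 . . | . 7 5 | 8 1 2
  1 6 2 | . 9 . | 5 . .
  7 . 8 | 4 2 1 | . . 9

Step 1. [r2c2∈{1,2,4,5}] r2c2 is the only open cell in col 2 admitting 1. So r2c2=1.
Step 2. [r9c7∈{3}] only 3 remains possible at r9c7, so r9c7=3.
Step 3. [r2c7∈{4}] r2c7 is down to just 4 ⇒ r2c7=4.
Step 4. [r3c7∈{7}] nothing but 7 survives at r3c7. So r3c7=7.
Step 5. [r5c2∈{2,4,7}] in col 2, 2 fits only at r5c2. So r5c2=2.
Step 6. [r3c3∈{4}] r3c3's peers cover all but 4. So r3c3=4.
Step 7. [r2c5∈{6}] r2c5 has the single candidate 6. So r2c5=6.
Step 8. [r5c8∈{3,7}] in col 8, 3 fits only at r5c8. So r5c8=3.
Step 9. [r4c9∈{7}] r4c9 is down to just 7, so r4c9=7.
Step 10. [r5c4∈{6,7,9}] r5c4 is the only open cell in row 5 admitting 7 ⇒ r5c4=7.
Step 11. [r2c1∈{2,5}] row 2 places 2 nowhere but r2c1. So r2c1=2.
Step 12. [r1c9∈{1,6}] in col 9, 6 fits only at r1c9, so r1c9=6.
Step 13. [r5c7∈{9}] r5c7 is down to just 9 ⇒ r5c7=9.
Step 14. [r7c3∈{3}] r7c3 has the single candidate 3 ⇒ r7c3=3.
Step 15. [r1c3∈{7}] r1c3 is down to just 7, so r1c3=7.
Step 16. [r7c4∈{6}] r7c4's peers cover all but 6. So r7c4=6.
Step 17. [r5c6∈{6}] r5c6 is down to just 6. So r5c6=6.
Step 18. [r4c1∈{3}] r4c1 is down to just 3. So r4c1=3.
Step 19. [r4c4∈{2}] r4c4 has the single candidate 2 ⇒ r4c4=2.
Step 20. [r1c6∈{9}] only 9 remains possible at r1c6, so r1c6=9.
Step 21. [r2c4∈{5}] r2c4 has the single candidate 5. So r2c4=5.
Step 22. [r6c2∈{7}] r6c2's peers cover all but 7. So r6c2=7.
Step 23. [r1c7∈{1}] r1c7 has the single candidate 1, so r1c7=1.
Step 24. [r8c6∈{8}] r8c6 is down to just 8. So r8c6=8.
Step 25. [r8c8∈{7}] r8c8 has the single candidate 7, so r8c8=7.
Step 26. [r8c9∈{4}] r8c9's peers cover all but 4, so r8c9=4.
Step 27. [r5c9∈{8}] r5c9 is down to just 8 ⇒ r5c9=8.
Step 28. [r1c1∈{5}] r1c1 is down to just 5, so r1c1=5.
Step 29. [r1c5∈{4}] r1c5's peers cover all but 4. So r1c5=4.
Step 30. [r9c8∈{6}] nothing but 6 survives at r9c8. So r9c8=6.
Step 31. [r2c9∈{3}] only 3 remains possible at r2c9. So r2c9=3.
Step 32. [r5c1∈{4}] r5c1 has the single candidate 4, so r5c1=4.
Step 33. [r6c9∈{1}] r6c9's peers cover all but 1. So r6c9=1.
Step 34. [r1c8∈{2}] nothing but 2 survives at r1c8 ⇒ r1c8=2.
Step 35. [r6c4∈{9}] r6c4 has the single candidate 9 ⇒ r6c4=9.
Step 36. [r8c4∈{3}] r8c4 is down to just 3, so r8c4=3.
Step 37. [r3c2∈{8}] r3c2's peers cover all but 8. So r3c2=8.
Step 38. [r9c2∈{5}] r9c2 has the single candidate 5. So r9c2=5.
Step 39. [r7c2∈{4}] r7c2 has the single candidate 4, so r7c2=4.

Answer: 5 3 7 8 4 9 1 2 6 / 2 1 9 5 6 7 4 8 3 / 6 8 4 1 3 2 7 9 5 / 3 9 1 2 8 4 6 5 7 / 4 2 5 7 1 6 9 3 8 / 8 7 6 9 5 3 2 4 1 / 9 4 3 6 7 5 8 1 2 / 1 6 2 3 9 8 5 7 4 / 7 5 8 4 2 1 3 6 9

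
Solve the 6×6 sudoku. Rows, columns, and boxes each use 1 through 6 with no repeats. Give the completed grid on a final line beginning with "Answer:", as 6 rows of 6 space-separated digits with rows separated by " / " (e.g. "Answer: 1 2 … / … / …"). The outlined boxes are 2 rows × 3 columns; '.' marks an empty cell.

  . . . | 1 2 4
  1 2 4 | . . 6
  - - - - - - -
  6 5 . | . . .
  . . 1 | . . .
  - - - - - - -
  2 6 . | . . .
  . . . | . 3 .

Step 1. [r6c3∈{5}] nothing but 5 survives at r6c3. So r6c3=5.
Step 2. [r2c5∈{5}] r2c5 is down to just 5 ⇒ r2c5=5.
Step 3. [r1c2∈{3}] r1c2 is down to just 3. So r1c2=3.
Step 4. [r4c1∈{3,4}] in col 1, 3 fits only at r4c1, so r4c1=3.
Step 5. [r3c6∈{1,2,3}] in col 6, 3 fits only at r3c6 ⇒ r3c6=3.
Step 6. [r6c4∈{2,4,6}] in row 6, 6 fits only at r6c4, so r6c4=6.
Step 7. [r4c2∈{4}] r4c2 has the single candidate 4. So r4c2=4.
Step 8. [r3c5∈{1,4}] 1 has one home in row 3: r3c5, so r3c5=1.
Step 9. [r3c4∈{2,4}] in row 3, 4 fits only at r3c4, so r3c4=4.
Step 10. [r5c4∈{5}] r5c4's peers cover all but 5. So r5c4=5.
Step 11. [r6c6∈{1,2}] r6c6 is the only open cell in row 6 admitting 2, so r6c6=2.
Step 12. [r5c3∈{3}] r5c3 has the single candidate 3. So r5c3=3.
Step 13. [r4c5∈{6}] only 6 remains possible at r4c5, so r4c5=6.
Step 14. [r4c4∈{2}] only 2 remains possible at r4c4, so r4c4=2.
Step 15. [r5c5∈{4}] nothing but 4 survives at r5c5 ⇒ r5c5=4.
Step 16. [r6c2∈{1}] r6c2 has the single candidate 1, so r6c2=1.
Step 17. [r1c3∈{6}] r1c3 has the single candidate 6 ⇒ r1c3=6.
Step 18. [r4c6∈{5}] only 5 remains possible at r4c6. So r4c6=5.
Step 19. [r3c3∈{2}] only 2 remains possible at r3c3, so r3c3=2.
Step 20. [r2c4∈{3}] nothing but 3 survives at r2c4 ⇒ r2c4=3.
Step 21. [r6c1∈{4}] only 4 remains possible at r6c1, so r6c1=4.
Step 22. [r5c6∈{1}] only 1 remains possible at r5c6 ⇒ r5c6=1.
Step 23. [r1c1∈{5}] r1c1 has the single candidate 5 ⇒ r1c1=5.

Answer: 5 3 6 1 2 4 / 1 2 4 3 5 6 / 6 5 2 4 1 3 / 3 4 1 2 6 5 / 2 6 3 5 4 1 / 4 1 5 6 3 2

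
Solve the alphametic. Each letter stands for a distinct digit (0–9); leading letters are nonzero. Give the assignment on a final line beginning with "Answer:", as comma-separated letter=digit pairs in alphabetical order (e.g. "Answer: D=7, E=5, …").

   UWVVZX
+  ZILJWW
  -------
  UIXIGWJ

Step 1. [col 1: X + W ≡ J (mod 10)] column 1 (X + W ≡ J (mod 10), carry-in 0) doesn't pin J yet; pick J=5 and continue. So J=5.
Step 2. [col 1: X + W ≡ J (mod 10)] column 1 (X + W ≡ J (mod 10), carry-in 0) doesn't pin X yet; pick X=8 and continue. So X=8.
Step 3. [col 1: X + W ≡ J (mod 10)] column 1: given X=8, J=5, carry-in 0, and digits 5,8 already taken and all letters distinct, X+W≡J (mod 10) forces W=7. So W=7.
Step 4. [col 2: Z + W ≡ W (mod 10)] column 2: given W=7, carry-in 1, and digits 5,7,8 already taken and all letters distinct, Z+W≡W (mod 10) forces Z=9. So Z=9.
Step 5. [col 3: V + J ≡ G (mod 10)] column 3 (V + J ≡ G (mod 10), carry-in 1) doesn't pin G yet; pick G=2 and continue ⇒ G=2.
Step 6. [U] adding two 6-digit numbers gives at most 6+1 digits, and here it does — U is that final carry and must be 1. So U=1.
Step 7. [col 3: V + J ≡ G (mod 10)] from column 3 (J=5, G=2, carry-in 1, digits 1,2,5,7,8,9 already taken and all letters distinct): V must equal 6, so V=6.
Step 8. [col 4: V + L ≡ I (mod 10)] from column 4 (V=6, carry-in 1, digits 1,2,5,6,7,8,9 already taken and all letters distinct): L must equal 3 ⇒ L=3.
Step 9. [col 4: V + L ≡ I (mod 10)] column 4 reads V+L+carry(1)=I with V=6, L=3; with digits 1,2,3,5,6,7,8,9 already taken and all letters distinct, the only value for I is 0 ⇒ I=0.

Answer: G=2, I=0, J=5, L=3, U=1, V=6, W=7, X=8, Z=9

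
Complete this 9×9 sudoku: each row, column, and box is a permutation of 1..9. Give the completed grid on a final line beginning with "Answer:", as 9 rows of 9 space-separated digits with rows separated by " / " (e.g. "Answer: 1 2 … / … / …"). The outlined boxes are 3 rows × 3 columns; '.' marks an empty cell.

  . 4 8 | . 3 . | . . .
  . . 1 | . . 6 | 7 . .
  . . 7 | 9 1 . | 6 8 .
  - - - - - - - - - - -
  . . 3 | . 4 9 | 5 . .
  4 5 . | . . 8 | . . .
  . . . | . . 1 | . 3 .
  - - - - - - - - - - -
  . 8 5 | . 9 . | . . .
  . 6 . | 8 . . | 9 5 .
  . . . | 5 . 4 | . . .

Step 1. [r3c9∈{2,3,4,5}] in row 3, 4 fits only at r3c9 ⇒ r3c9=4.
Step 2. [r2c9∈{2,3,5,9}] box 3 places 3 nowhere but r2c9 ⇒ r2c9=3.
Step 3. [r7c4∈{1,2,3,6,7}] 1 has one home in col 4: r7c4. So r7c4=1.
Step 4. [r9c5∈{2,6,7}] in box 8, 6 fits only at r9c5. So r9c5=6.
Step 5. [r1c1∈{2,5,6,9}] row 1 places 6 nowhere but r1c1, so r1c1=6.
Step 6. [r1c9∈{1,2,5,9}] col 9 places 5 nowhere but r1c9. So r1c9=5.
Step 7. [r7c8∈{2,4,6,7}] 4 has one home in col 8: r7c8, so r7c8=4.
Step 8. [r7c9∈{2,6,7}] in row 7, 6 fits only at r7c9 ⇒ r7c9=6.
Step 9. [r1c8∈{1,2,9}] 9 has one home in row 1: r1c8. So r1c8=9.
Step 10. [r2c8∈{2}] r2c8 has the single candidate 2. So r2c8=2.
Step 11. [r2c2∈{9}] r2c2 is down to just 9, so r2c2=9.
Step 12. [r5c4∈{2,3,6,7}] 3 has one home in row 5: r5c4 ⇒ r5c4=3.
Step 13. [r6c5∈{2,5,7}] across row 6, 5 lands solely at r6c5. So r6c5=5.
Step 14. [r3c6∈{2,5}] in col 6, 5 fits only at r3c6 ⇒ r3c6=5.
Step 15. [r1c7∈{1}] r1c7's peers cover all but 1 ⇒ r1c7=1.
Step 16. [r5c7∈{2}] r5c7 has the single candidate 2. So r5c7=2.
Step 17. [r8c5∈{2,7}] col 5 places 2 nowhere but r8c5. So r8c5=2.
Step 18. [r7c1∈{2,3,7}] across row 7, 2 lands solely at r7c1 ⇒ r7c1=2.
Step 19. [r6c3∈{2,6,9}] 2 has one home in col 3: r6c3 ⇒ r6c3=2.
Step 20. [r6c2∈{7}] r6c2 has the single candidate 7 ⇒ r6c2=7.
Step 21. [r4c2∈{1}] only 1 remains possible at r4c2. So r4c2=1.
Step 22. [r9c2∈{3}] nothing but 3 survives at r9c2, so r9c2=3.
Step 23. [r7c6∈{3,7}] 7 has one home in row 7: r7c6. So r7c6=7.
Step 24. [r4c4∈{2,6,7}] in row 4, 2 fits only at r4c4 ⇒ r4c4=2.
Step 25. [r9c9∈{1,2,7,8}] across row 9, 2 lands solely at r9c9. So r9c9=2.
Step 26. [r9c3∈{9}] nothing but 9 survives at r9c3, so r9c3=9.
Step 27. [r5c9∈{1,7,9}] row 5 places 9 nowhere but r5c9, so r5c9=9.
Step 28. [r5c8∈{1,6,7}] row 5 places 1 nowhere but r5c8 ⇒ r5c8=1.
Step 29. [r9c8∈{7}] r9c8 has the single candidate 7 ⇒ r9c8=7.
Step 30. [r6c9∈{8}] r6c9's peers cover all but 8 ⇒ r6c9=8.
Step 31. [r8c9∈{1}] only 1 remains possible at r8c9 ⇒ r8c9=1.
Step 32. [r4c8∈{6}] r4c8 has the single candidate 6. So r4c8=6.
Step 33. [r8c3∈{4}] r8c3 has the single candidate 4. So r8c3=4.
Step 34. [r2c4∈{4}] r2c4 has the single candidate 4 ⇒ r2c4=4.
Step 35. [r5c5∈{7}] r5c5's peers cover all but 7, so r5c5=7.
Step 36. [r5c3∈{6}] only 6 remains possible at r5c3. So r5c3=6.
Step 37. [r1c4∈{7}] r1c4 has the single candidate 7 ⇒ r1c4=7.
Step 38. [r2c1∈{5}] nothing but 5 survives at r2c1 ⇒ r2c1=5.
Step 39. [r4c1∈{8}] r4c1's peers cover all but 8. So r4c1=8.
Step 40. [r6c1∈{9}] r6c1 is down to just 9, so r6c1=9.
Step 41. [r1c6∈{2}] r1c6 has the single candidate 2, so r1c6=2.
Step 42. [r8c6∈{3}] r8c6's peers cover all but 3, so r8c6=3.
Step 43. [r4c9∈{7}] r4c9's peers cover all but 7 ⇒ r4c9=7.
Step 44. [r6c4∈{6}] only 6 remains possible at r6c4. So r6c4=6.
Step 45. [r7c7∈{3}] nothing but 3 survives at r7c7 ⇒ r7c7=3.
Step 46. [r6c7∈{4}] r6c7's peers cover all but 4, so r6c7=4.
Step 47. [r3c2∈{2}] r3c2's peers cover all but 2 ⇒ r3c2=2.
Step 48. [r8c1∈{7}] r8c1 is down to just 7, so r8c1=7.
Step 49. [r2c5∈{8}] r2c5's peers cover all but 8, so r2c5=8.
Step 50. [r9c1∈{1}] r9c1 has the single candidate 1. So r9c1=1.
Step 51. [r9c7∈{8}] r9c7 has the single candidate 8 ⇒ r9c7=8.
Step 52. [r3c1∈{3}] r3c1 has the single candidate 3. So r3c1=3.

Answer: 6 4 8 7 3 2 1 9 5 / 5 9 1 4 8 6 7 2 3 / 3 2 7 9 1 5 6 8 4 / 8 1 3 2 4 9 5 6 7 / 4 5 6 3 7 8 2 1 9 / 9 7 2 6 5 1 4 3 8 / 2 8 5 1 9 7 3 4 6 / 7 6 4 8 2 3 9 5 1 / 1 3 9 5 6 4 8 7 2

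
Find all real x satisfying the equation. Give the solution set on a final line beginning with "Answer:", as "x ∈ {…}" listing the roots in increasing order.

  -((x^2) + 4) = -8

Step 1. [-((x^2) + 4) = -8] flip signs both sides ⇒ neg: (x^2) + 4 = 8.
Step 2. [(x^2) + 4 = 8] peel the +4: subtract 4 from each side. So sub: x^2 = 4.
Step 3. [x^2 = 4] √ both sides: 4 ≥ 0 gives two branches ⇒ sqrt: x = 2 or -2.

Answer: x ∈ {-2, 2}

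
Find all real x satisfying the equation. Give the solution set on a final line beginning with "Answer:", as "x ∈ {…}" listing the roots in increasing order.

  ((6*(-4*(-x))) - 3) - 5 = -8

Step 1. [((6*(-4*(-x))) - 3) - 5 = -8] 5 comes off first (add 5), so sub: (6*(-4*(-x))) - 3 = -3.
Step 2. [(6*(-4*(-x))) - 3 = -3] -3 is outermost — add 3 both sides, so sub: 6*(-4*(-x)) = 0.
Step 3. [6*(-4*(-x)) = 0] 6·(inner) — divide through by 6 ⇒ div: -4*(-x) = 0.
Step 4. [-4*(-x) = 0] -4·(inner) — divide through by -4 ⇒ div: -x = 0.
Step 5. [-x = 0] leading − — multiply by −1 ⇒ neg: x = 0.

Answer: x ∈ {0}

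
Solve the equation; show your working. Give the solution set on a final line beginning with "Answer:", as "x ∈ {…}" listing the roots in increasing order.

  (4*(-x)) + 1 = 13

Step 1. [(4*(-x)) + 1 = 13] +1 is outermost — subtract 1 both sides. So sub: 4*(-x) = 12.
Step 2. [4*(-x) = 12] divide by the outer 4, so div: -x = 3.
Step 3. [-x = 3] flip signs both sides, so neg: x = -3.

Answer: x ∈ {-3}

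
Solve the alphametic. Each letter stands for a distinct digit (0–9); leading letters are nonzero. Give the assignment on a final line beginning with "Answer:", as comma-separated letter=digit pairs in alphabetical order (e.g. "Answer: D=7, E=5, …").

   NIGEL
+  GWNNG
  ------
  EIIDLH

Step 1. [col 1: L + G ≡ H (mod 10)] no forcing yet in column 1 (carry-in 0); L=8 is free and consistent — try it. So L=8.
Step 2. [col 1: L + G ≡ H (mod 10)] no forcing yet in column 1 (carry-in 0); G=7 is free and consistent — try it, so G=7.
Step 3. [col 1: L + G ≡ H (mod 10)] from column 1 (L=8, G=7, carry-in 0, digits 7,8 already taken and all letters distinct): H must equal 5. So H=5.
Step 4. [col 2: E + N ≡ L (mod 10)] no forcing yet in column 2 (carry-in 1); N=6 is free and consistent — try it, so N=6.
Step 5. [col 2: E + N ≡ L (mod 10)] column 2 reads E+N+carry(1)=L with N=6, L=8; with digits 5,6,7,8 already taken and all letters distinct, the only value for E is 1. So E=1.
Step 6. [col 3: G + N ≡ D (mod 10)] column 3: given G=7, N=6, carry-in 0, and digits 1,5,6,7,8 already taken and all letters distinct, G+N≡D (mod 10) forces D=3. So D=3.
Step 7. [col 4: I + W ≡ I (mod 10)] from column 4 (nothing yet, carry-in 1, digits 1,3,5,6,7,8 already taken and all letters distinct): W must equal 9, so W=9.
Step 8. [col 4: I + W ≡ I (mod 10)] no forcing yet in column 4 (carry-in 1); I=4 is free and consistent — try it, so I=4.

Answer: D=3, E=1, G=7, H=5, I=4, L=8, N=6, W=9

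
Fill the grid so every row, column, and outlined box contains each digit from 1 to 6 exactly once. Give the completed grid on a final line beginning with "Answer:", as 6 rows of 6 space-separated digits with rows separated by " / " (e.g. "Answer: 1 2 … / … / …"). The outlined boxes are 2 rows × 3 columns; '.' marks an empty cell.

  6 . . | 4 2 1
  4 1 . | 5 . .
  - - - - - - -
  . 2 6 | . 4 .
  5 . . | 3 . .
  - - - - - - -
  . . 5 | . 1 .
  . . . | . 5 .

Step 1. [r4c3∈{1,4}] across row 4, 1 lands solely at r4c3, so r4c3=1.
Step 2. [r6c3∈{2,3,4}] r6c3 is the only open cell in col 3 admitting 4, so r6c3=4.
Step 3. [r4c6∈{2,6}] in row 4, 2 fits only at r4c6, so r4c6=2.
Step 4. [r2c5∈{3,6}] col 5 places 3 nowhere but r2c5. So r2c5=3.
Step 5. [r2c6∈{6}] r2c6 is down to just 6. So r2c6=6.
Step 6. [r6c6∈{3}] r6c6 is down to just 3, so r6c6=3.
Step 7. [r6c2∈{6}] nothing but 6 survives at r6c2, so r6c2=6.
Step 8. [r6c4∈{2}] r6c4 is down to just 2, so r6c4=2.
Step 9. [r5c2∈{3}] nothing but 3 survives at r5c2 ⇒ r5c2=3.
Step 10. [r4c5∈{6}] nothing but 6 survives at r4c5, so r4c5=6.
Step 11. [r1c3∈{3}] r1c3 has the single candidate 3, so r1c3=3.
Step 12. [r4c2∈{4}] r4c2 has the single candidate 4. So r4c2=4.
Step 13. [r1c2∈{5}] r1c2 has the single candidate 5. So r1c2=5.
Step 14. [r3c4∈{1}] r3c4 has the single candidate 1. So r3c4=1.
Step 15. [r3c6∈{5}] r3c6 is down to just 5. So r3c6=5.
Step 16. [r6c1∈{1}] r6c1's peers cover all but 1 ⇒ r6c1=1.
Step 17. [r5c6∈{4}] only 4 remains possible at r5c6 ⇒ r5c6=4.
Step 18. [r2c3∈{2}] r2c3 has the single candidate 2. So r2c3=2.
Step 19. [r5c1∈{2}] r5c1's peers cover all but 2 ⇒ r5c1=2.
Step 20. [r5c4∈{6}] r5c4 has the single candidate 6 ⇒ r5c4=6.
Step 21. [r3c1∈{3}] r3c1 has the single candidate 3, so r3c1=3.

Answer: 6 5 3 4 2 1 / 4 1 2 5 3 6 / 3 2 6 1 4 5 / 5 4 1 3 6 2 / 2 3 5 6 1 4 / 1 6 4 2 5 3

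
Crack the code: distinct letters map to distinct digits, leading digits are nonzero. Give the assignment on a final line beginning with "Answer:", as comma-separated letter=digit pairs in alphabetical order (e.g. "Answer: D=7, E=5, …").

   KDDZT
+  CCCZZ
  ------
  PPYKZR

Step 1. [col 1: T + Z ≡ R (mod 10)] several values work for T in column 1 (T + Z ≡ R (mod 10), carry-in 0); try T=6, so T=6.
Step 2. [P] the sum has 6 digits but both addends have 5; that extra leading digit P is the final carry, namely 1 ⇒ P=1.
Step 3. [col 1: T + Z ≡ R (mod 10)] no forcing yet in column 1 (carry-in 0); Z=9 is free and consistent — try it. So Z=9.
Step 4. [col 1: T + Z ≡ R (mod 10)] column 1: given T=6, Z=9, carry-in 0, and digits 1,6,9 already taken and all letters distinct, T+Z≡R (mod 10) forces R=5 ⇒ R=5.
Step 5. [col 3: D + C ≡ K (mod 10)] column 3 (D + C ≡ K (mod 10), carry-in 1) doesn't pin C yet; pick C=3 and continue. So C=3.
Step 6. [col 3: D + C ≡ K (mod 10)] column 3 (D + C ≡ K (mod 10), carry-in 1) doesn't pin D yet; pick D=4 and continue. So D=4.
Step 7. [col 3: D + C ≡ K (mod 10)] column 3: given D=4, C=3, carry-in 1, and digits 1,3,4,5,6,9 already taken and all letters distinct, D+C≡K (mod 10) forces K=8, so K=8.
Step 8. [col 4: D + C ≡ Y (mod 10)] column 4 reads D+C+carry(0)=Y with D=4, C=3; with digits 1,3,4,5,6,8,9 already taken and all letters distinct, the only value for Y is 7. So Y=7.

Answer: C=3, D=4, K=8, P=1, R=5, T=6, Y=7, Z=9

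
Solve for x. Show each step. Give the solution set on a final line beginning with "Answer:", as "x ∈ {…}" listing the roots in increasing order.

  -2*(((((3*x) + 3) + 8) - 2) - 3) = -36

Step 1. [-2*(((((3*x) + 3) + 8) - 2) - 3) = -36] -2·(inner) — divide through by -2. So div: ((((3*x) + 3) + 8) - 2) - 3 = 18.
Step 2. [((((3*x) + 3) + 8) - 2) - 3 = 18] peel the -3: add 3 from each side. So sub: (((3*x) + 3) + 8) - 2 = 21.
Step 3. [(((3*x) + 3) + 8) - 2 = 21] 2 comes off first (add 2). So sub: ((3*x) + 3) + 8 = 23.
Step 4. [((3*x) + 3) + 8 = 23] +8 is outermost — subtract 8 both sides, so sub: (3*x) + 3 = 15.
Step 5. [(3*x) + 3 = 15] 3 divides every term; factor it out, so factor: x + 1 = 5.
Step 6. [x + 1 = 5] +1 is outermost — subtract 1 both sides. So sub: x = 4.

Answer: x ∈ {4}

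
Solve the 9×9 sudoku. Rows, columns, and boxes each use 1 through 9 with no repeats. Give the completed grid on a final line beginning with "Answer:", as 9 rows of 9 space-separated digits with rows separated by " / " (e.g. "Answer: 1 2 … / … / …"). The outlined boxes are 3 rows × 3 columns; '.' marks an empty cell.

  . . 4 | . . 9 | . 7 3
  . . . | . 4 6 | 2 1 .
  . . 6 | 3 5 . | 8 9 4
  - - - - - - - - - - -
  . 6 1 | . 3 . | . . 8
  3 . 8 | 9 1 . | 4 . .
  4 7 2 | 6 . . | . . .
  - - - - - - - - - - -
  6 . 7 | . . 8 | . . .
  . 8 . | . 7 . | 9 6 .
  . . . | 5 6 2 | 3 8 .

Step 1. [r2c9∈{5}] r2c9's peers cover all but 5, so r2c9=5.
Step 2. [r7c2∈{1,2,3,4,5,9}] r7c2 is the only open cell in row 7 admitting 3. So r7c2=3.
Step 3. [r8c1∈{1,2,5}] 2 has one home in box 7: r8c1 ⇒ r8c1=2.
Step 4. [r8c9∈{1}] r8c9 is down to just 1, so r8c9=1.
Step 5. [r4c7∈{5,7}] col 7 places 7 nowhere but r4c7, so r4c7=7.
Step 6. [r3c6∈{1,7}] col 6 places 1 nowhere but r3c6. So r3c6=1.
Step 7. [r5c2∈{5}] r5c2's peers cover all but 5. So r5c2=5.
Step 8. [r6c6∈{5}] nothing but 5 survives at r6c6. So r6c6=5.
Step 9. [r1c5∈{2,8}] 2 has one home in col 5: r1c5, so r1c5=2.
Step 10. [r5c8∈{2}] r5c8's peers cover all but 2 ⇒ r5c8=2.
Step 11. [r8c4∈{4}] r8c4's peers cover all but 4 ⇒ r8c4=4.
Step 12. [r2c2∈{9}] nothing but 9 survives at r2c2, so r2c2=9.
Step 13. [r1c1∈{1,5,8}] row 1 places 5 nowhere but r1c1. So r1c1=5.
Step 14. [r2c1∈{7,8}] col 1 places 8 nowhere but r2c1, so r2c1=8.
Step 15. [r9c1∈{1,9}] across col 1, 1 lands solely at r9c1. So r9c1=1.
Step 16. [r7c7∈{5}] r7c7 has the single candidate 5. So r7c7=5.
Step 17. [r9c9∈{7}] nothing but 7 survives at r9c9, so r9c9=7.
Step 18. [r3c2∈{2}] only 2 remains possible at r3c2, so r3c2=2.
Step 19. [r1c2∈{1}] r1c2 is down to just 1, so r1c2=1.
Step 20. [r4c8∈{5}] only 5 remains possible at r4c8 ⇒ r4c8=5.
Step 21. [r8c6∈{3}] r8c6 has the single candidate 3 ⇒ r8c6=3.
Step 22. [r1c4∈{8}] nothing but 8 survives at r1c4 ⇒ r1c4=8.
Step 23. [r2c3∈{3}] r2c3 is down to just 3 ⇒ r2c3=3.
Step 24. [r4c4∈{2}] r4c4 is down to just 2. So r4c4=2.
Step 25. [r6c5∈{8}] nothing but 8 survives at r6c5 ⇒ r6c5=8.
Step 26. [r9c2∈{4}] r9c2 is down to just 4 ⇒ r9c2=4.
Step 27. [r6c8∈{3}] r6c8's peers cover all but 3, so r6c8=3.
Step 28. [r5c9∈{6}] nothing but 6 survives at r5c9, so r5c9=6.
Step 29. [r9c3∈{9}] r9c3 has the single candidate 9, so r9c3=9.
Step 30. [r3c1∈{7}] r3c1 has the single candidate 7 ⇒ r3c1=7.
Step 31. [r5c6∈{7}] r5c6 is down to just 7 ⇒ r5c6=7.
Step 32. [r4c1∈{9}] only 9 remains possible at r4c1, so r4c1=9.
Step 33. [r6c7∈{1}] nothing but 1 survives at r6c7, so r6c7=1.
Step 34. [r6c9∈{9}] only 9 remains possible at r6c9. So r6c9=9.
Step 35. [r1c7∈{6}] r1c7 is down to just 6 ⇒ r1c7=6.
Step 36. [r2c4∈{7}] r2c4 is down to just 7, so r2c4=7.
Step 37. [r7c9∈{2}] r7c9 has the single candidate 2. So r7c9=2.
Step 38. [r4c6∈{4}] r4c6 is down to just 4. So r4c6=4.
Step 39. [r8c3∈{5}] r8c3 is down to just 5, so r8c3=5.
Step 40. [r7c5∈{9}] only 9 remains possible at r7c5. So r7c5=9.
Step 41. [r7c8∈{4}] r7c8's peers cover all but 4 ⇒ r7c8=4.
Step 42. [r7c4∈{1}] r7c4 has the single candidate 1. So r7c4=1.

Answer: 5 1 4 8 2 9 6 7 3 / 8 9 3 7 4 6 2 1 5 / 7 2 6 3 5 1 8 9 4 / 9 6 1 2 3 4 7 5 8 / 3 5 8 9 1 7 4 2 6 / 4 7 2 6 8 5 1 3 9 / 6 3 7 1 9 8 5 4 2 / 2 8 5 4 7 3 9 6 1 / 1 4 9 5 6 2 3 8 7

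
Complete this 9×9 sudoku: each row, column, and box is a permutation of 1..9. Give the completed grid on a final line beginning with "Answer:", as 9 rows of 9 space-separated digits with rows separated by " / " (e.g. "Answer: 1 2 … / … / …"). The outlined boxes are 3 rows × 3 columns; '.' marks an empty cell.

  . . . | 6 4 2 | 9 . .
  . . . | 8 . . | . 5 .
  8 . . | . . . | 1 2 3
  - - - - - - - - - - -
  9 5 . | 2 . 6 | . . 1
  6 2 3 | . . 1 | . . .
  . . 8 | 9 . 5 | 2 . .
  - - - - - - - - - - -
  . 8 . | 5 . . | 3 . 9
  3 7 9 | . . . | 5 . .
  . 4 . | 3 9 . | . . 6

Step 1. [r2c5∈{1,3,7}] in box 2, 1 fits only at r2c5 ⇒ r2c5=1.
Step 2. [r3c3∈{4,5,6,7}] 4 has one home in row 3: r3c3, so r3c3=4.
Step 3. [r4c3∈{7}] only 7 remains possible at r4c3 ⇒ r4c3=7.
Step 4. [r5c4∈{4,7}] box 5 places 4 nowhere but r5c4, so r5c4=4.
Step 5. [r7c3∈{1,2,6}] box 7 places 6 nowhere but r7c3 ⇒ r7c3=6.
Step 6. [r8c9∈{2,4,8}] across col 9, 2 lands solely at r8c9, so r8c9=2.
Step 7. [r6c8∈{3,4,6,7}] r6c8 is the only open cell in row 6 admitting 6, so r6c8=6.
Step 8. [r4c8∈{3,4,8}] 3 has one home in col 8: r4c8. So r4c8=3.
Step 9. [r2c7∈{4,6,7}] 6 has one home in col 7: r2c7, so r2c7=6.
Step 10. [r3c4∈{7}] r3c4's peers cover all but 7. So r3c4=7.
Step 11. [r4c5∈{8}] only 8 remains possible at r4c5. So r4c5=8.
Step 12. [r5c5∈{7}] nothing but 7 survives at r5c5 ⇒ r5c5=7.
Step 13. [r9c7∈{7,8}] 7 has one home in col 7: r9c7. So r9c7=7.
Step 14. [r1c8∈{7,8}] 7 has one home in col 8: r1c8 ⇒ r1c8=7.
Step 15. [r3c6∈{9}] r3c6 is down to just 9. So r3c6=9.
Step 16. [r5c7∈{8}] only 8 remains possible at r5c7 ⇒ r5c7=8.
Step 17. [r6c1∈{1,4}] 4 has one home in col 1: r6c1 ⇒ r6c1=4.
Step 18. [r1c2∈{1,3}] row 1 places 3 nowhere but r1c2 ⇒ r1c2=3.
Step 19. [r2c3∈{2}] nothing but 2 survives at r2c3. So r2c3=2.
Step 20. [r9c1∈{1,2,5}] 2 has one home in row 9: r9c1 ⇒ r9c1=2.
Step 21. [r7c1∈{1}] nothing but 1 survives at r7c1 ⇒ r7c1=1.
Step 22. [r7c8∈{4}] r7c8 is down to just 4, so r7c8=4.
Step 23. [r9c8∈{1,8}] 1 has one home in row 9: r9c8. So r9c8=1.
Step 24. [r9c6∈{8}] nothing but 8 survives at r9c6, so r9c6=8.
Step 25. [r1c1∈{5}] only 5 remains possible at r1c1, so r1c1=5.
Step 26. [r7c5∈{2}] nothing but 2 survives at r7c5 ⇒ r7c5=2.
Step 27. [r8c5∈{6}] r8c5 has the single candidate 6. So r8c5=6.
Step 28. [r8c8∈{8}] r8c8 is down to just 8. So r8c8=8.
Step 29. [r1c9∈{8}] r1c9 is down to just 8, so r1c9=8.
Step 30. [r2c2∈{9}] r2c2 has the single candidate 9, so r2c2=9.
Step 31. [r8c6∈{4}] r8c6 has the single candidate 4, so r8c6=4.
Step 32. [r5c9∈{5}] r5c9's peers cover all but 5 ⇒ r5c9=5.
Step 33. [r6c5∈{3}] r6c5 has the single candidate 3 ⇒ r6c5=3.
Step 34. [r2c1∈{7}] r2c1 is down to just 7 ⇒ r2c1=7.
Step 35. [r3c5∈{5}] r3c5 is down to just 5 ⇒ r3c5=5.
Step 36. [r3c2∈{6}] r3c2's peers cover all but 6, so r3c2=6.
Step 37. [r5c8∈{9}] r5c8 is down to just 9, so r5c8=9.
Step 38. [r6c9∈{7}] r6c9 is down to just 7. So r6c9=7.
Step 39. [r2c9∈{4}] r2c9 is down to just 4 ⇒ r2c9=4.
Step 40. [r9c3∈{5}] r9c3 is down to just 5 ⇒ r9c3=5.
Step 41. [r2c6∈{3}] nothing but 3 survives at r2c6. So r2c6=3.
Step 42. [r6c2∈{1}] r6c2's peers cover all but 1 ⇒ r6c2=1.
Step 43. [r4c7∈{4}] only 4 remains possible at r4c7. So r4c7=4.
Step 44. [r7c6∈{7}] nothing but 7 survives at r7c6 ⇒ r7c6=7.
Step 45. [r1c3∈{1}] only 1 remains possible at r1c3 ⇒ r1c3=1.
Step 46. [r8c4∈{1}] only 1 remains possible at r8c4 ⇒ r8c4=1.

Answer: 5 3 1 6 4 2 9 7 8 / 7 9 2 8 1 3 6 5 4 / 8 6 4 7 5 9 1 2 3 / 9 5 7 2 8 6 4 3 1 / 6 2 3 4 7 1 8 9 5 / 4 1 8 9 3 5 2 6 7 / 1 8 6 5 2 7 3 4 9 / 3 7 9 1 6 4 5 8 2 / 2 4 5 3 9 8 7 1 6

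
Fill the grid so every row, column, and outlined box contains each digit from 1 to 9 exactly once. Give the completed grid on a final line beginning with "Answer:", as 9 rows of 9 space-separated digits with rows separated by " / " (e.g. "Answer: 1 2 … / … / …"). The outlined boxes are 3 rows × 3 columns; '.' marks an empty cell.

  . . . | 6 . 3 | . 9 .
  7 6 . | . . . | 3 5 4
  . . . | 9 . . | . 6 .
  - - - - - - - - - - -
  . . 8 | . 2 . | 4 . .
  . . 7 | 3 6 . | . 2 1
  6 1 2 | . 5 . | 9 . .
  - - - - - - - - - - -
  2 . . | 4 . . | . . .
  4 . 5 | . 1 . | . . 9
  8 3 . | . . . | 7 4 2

Step 1. [r3c6∈{1,2,4,5,7,8}] in box 2, 5 fits only at r3c6. So r3c6=5.
Step 2. [r9c3∈{1,6,9}] row 9 places 1 nowhere but r9c3 ⇒ r9c3=1.
Step 3. [r7c5∈{3,7,8,9}] across col 5, 3 lands solely at r7c5. So r7c5=3.
Step 4. [r5c2∈{4,5,9}] across box 4, 4 lands solely at r5c2, so r5c2=4.
Step 5. [r4c1∈{3,5,9}] 3 has one home in box 4: r4c1, so r4c1=3.
Step 6. [r4c8∈{7}] r4c8 is down to just 7 ⇒ r4c8=7.
Step 7. [r2c5∈{8}] r2c5 is down to just 8. So r2c5=8.
Step 8. [r7c3∈{6,9}] in col 3, 6 fits only at r7c3. So r7c3=6.
Step 9. [r7c2∈{7,9}] r7c2 is the only open cell in box 7 admitting 9, so r7c2=9.
Step 10. [r7c6∈{7,8}] 7 has one home in row 7: r7c6. So r7c6=7.
Step 11. [r4c2∈{5}] r4c2 is down to just 5 ⇒ r4c2=5.
Step 12. [r4c6∈{1,9}] in row 4, 9 fits only at r4c6 ⇒ r4c6=9.
Step 13. [r5c6∈{8}] only 8 remains possible at r5c6. So r5c6=8.
Step 14. [r8c4∈{2,8}] col 4 places 8 nowhere but r8c4. So r8c4=8.
Step 15. [r2c4∈{1,2}] 2 has one home in col 4: r2c4 ⇒ r2c4=2.
Step 16. [r1c3∈{4}] r1c3's peers cover all but 4, so r1c3=4.
Step 17. [r6c9∈{3,8}] 3 has one home in col 9: r6c9 ⇒ r6c9=3.
Step 18. [r7c8∈{1,8}] 1 has one home in col 8: r7c8, so r7c8=1.
Step 19. [r3c1∈{1}] r3c1 has the single candidate 1 ⇒ r3c1=1.
Step 20. [r1c5∈{7}] r1c5 is down to just 7, so r1c5=7.
Step 21. [r1c9∈{8}] nothing but 8 survives at r1c9, so r1c9=8.
Step 22. [r3c7∈{2}] nothing but 2 survives at r3c7. So r3c7=2.
Step 23. [r8c6∈{2,6}] r8c6 is the only open cell in row 8 admitting 2, so r8c6=2.
Step 24. [r7c7∈{5,8}] across row 7, 8 lands solely at r7c7, so r7c7=8.
Step 25. [r8c7∈{6}] r8c7's peers cover all but 6, so r8c7=6.
Step 26. [r4c9∈{6}] r4c9's peers cover all but 6 ⇒ r4c9=6.
Step 27. [r9c6∈{6}] r9c6 has the single candidate 6. So r9c6=6.
Step 28. [r9c4∈{5}] only 5 remains possible at r9c4 ⇒ r9c4=5.
Step 29. [r1c1∈{5}] r1c1 has the single candidate 5, so r1c1=5.
Step 30. [r8c8∈{3}] r8c8's peers cover all but 3 ⇒ r8c8=3.
Step 31. [r5c7∈{5}] r5c7 is down to just 5 ⇒ r5c7=5.
Step 32. [r8c2∈{7}] r8c2 is down to just 7, so r8c2=7.
Step 33. [r1c7∈{1}] r1c7 is down to just 1 ⇒ r1c7=1.
Step 34. [r3c2∈{8}] only 8 remains possible at r3c2, so r3c2=8.
Step 35. [r2c3∈{9}] nothing but 9 survives at r2c3. So r2c3=9.
Step 36. [r3c3∈{3}] r3c3 is down to just 3. So r3c3=3.
Step 37. [r9c5∈{9}] r9c5's peers cover all but 9, so r9c5=9.
Step 38. [r6c8∈{8}] r6c8's peers cover all but 8, so r6c8=8.
Step 39. [r3c5∈{4}] r3c5 has the single candidate 4, so r3c5=4.
Step 40. [r4c4∈{1}] nothing but 1 survives at r4c4 ⇒ r4c4=1.
Step 41. [r3c9∈{7}] r3c9's peers cover all but 7, so r3c9=7.
Step 42. [r1c2∈{2}] only 2 remains possible at r1c2, so r1c2=2.
Step 43. [r6c6∈{4}] only 4 remains possible at r6c6, so r6c6=4.
Step 44. [r5c1∈{9}] r5c1 has the single candidate 9, so r5c1=9.
Step 45. [r6c4∈{7}] only 7 remains possible at r6c4, so r6c4=7.
Step 46. [r2c6∈{1}] r2c6 is down to just 1. So r2c6=1.
Step 47. [r7c9∈{5}] r7c9 is down to just 5 ⇒ r7c9=5.

Answer: 5 2 4 6 7 3 1 9 8 / 7 6 9 2 8 1 3 5 4 / 1 8 3 9 4 5 2 6 7 / 3 5 8 1 2 9 4 7 6 / 9 4 7 3 6 8 5 2 1 / 6 1 2 7 5 4 9 8 3 / 2 9 6 4 3 7 8 1 5 / 4 7 5 8 1 2 6 3 9 / 8 3 1 5 9 6 7 4 2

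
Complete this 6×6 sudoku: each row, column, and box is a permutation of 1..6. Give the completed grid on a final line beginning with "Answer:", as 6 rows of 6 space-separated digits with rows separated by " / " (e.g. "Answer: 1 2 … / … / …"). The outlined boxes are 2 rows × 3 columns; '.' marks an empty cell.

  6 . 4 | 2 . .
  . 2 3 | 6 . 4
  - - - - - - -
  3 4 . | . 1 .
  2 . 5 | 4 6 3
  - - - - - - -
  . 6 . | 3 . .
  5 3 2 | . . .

Step 1. [r1c6∈{1,5}] across box 2, 1 lands solely at r1c6 ⇒ r1c6=1.
Step 2. [r5c5∈{2,4,5}] in col 5, 2 fits only at r5c5. So r5c5=2.
Step 3. [r1c5∈{3,5}] row 1 places 3 nowhere but r1c5, so r1c5=3.
Step 4. [r3c6∈{2,5}] 2 has one home in row 3: r3c6, so r3c6=2.
Step 5. [r2c1∈{1}] nothing but 1 survives at r2c1. So r2c1=1.
Step 6. [r6c5∈{4}] only 4 remains possible at r6c5 ⇒ r6c5=4.
Step 7. [r2c5∈{5}] r2c5 is down to just 5 ⇒ r2c5=5.
Step 8. [r4c2∈{1}] r4c2 has the single candidate 1, so r4c2=1.
Step 9. [r3c3∈{6}] r3c3 is down to just 6. So r3c3=6.
Step 10. [r5c3∈{1}] r5c3's peers cover all but 1. So r5c3=1.
Step 11. [r1c2∈{5}] nothing but 5 survives at r1c2 ⇒ r1c2=5.
Step 12. [r3c4∈{5}] r3c4's peers cover all but 5. So r3c4=5.
Step 13. [r5c1∈{4}] r5c1's peers cover all but 4, so r5c1=4.
Step 14. [r6c4∈{1}] nothing but 1 survives at r6c4, so r6c4=1.
Step 15. [r6c6∈{6}] r6c6 is down to just 6 ⇒ r6c6=6.
Step 16. [r5c6∈{5}] r5c6 has the single candidate 5. So r5c6=5.

Answer: 6 5 4 2 3 1 / 1 2 3 6 5 4 / 3 4 6 5 1 2 / 2 1 5 4 6 3 / 4 6 1 3 2 5 / 5 3 2 1 4 6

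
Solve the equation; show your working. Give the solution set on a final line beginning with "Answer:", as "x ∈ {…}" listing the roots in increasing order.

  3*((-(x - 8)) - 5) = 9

Step 1. [3*((-(x - 8)) - 5) = 9] 3 out front; divide by 3 ⇒ div: (-(x - 8)) - 5 = 3.
Step 2. [(-(x - 8)) - 5 = 3] peel the -5: add 5 from each side, so sub: -(x - 8) = 8.
Step 3. [-(x - 8) = 8] flip signs both sides. So neg: x - 8 = -8.
Step 4. [x - 8 = -8] peel the -8: add 8 from each side, so sub: x = 0.

Answer: x ∈ {0}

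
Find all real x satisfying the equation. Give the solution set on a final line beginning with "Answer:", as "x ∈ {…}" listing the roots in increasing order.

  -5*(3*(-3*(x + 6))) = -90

Step 1. [-5*(3*(-3*(x + 6))) = -90] -5 out front; divide by -5. So div: 3*(-3*(x + 6)) = 18.
Step 2. [3*(-3*(x + 6)) = 18] divide by the outer 3. So div: -3*(x + 6) = 6.
Step 3. [-3*(x + 6) = 6] LHS = -3·(…); ÷-3 both sides. So div: x + 6 = -2.
Step 4. [x + 6 = -2] the outer +6 inverts by subtracting 6. So sub: x = -8.

Answer: x ∈ {-8}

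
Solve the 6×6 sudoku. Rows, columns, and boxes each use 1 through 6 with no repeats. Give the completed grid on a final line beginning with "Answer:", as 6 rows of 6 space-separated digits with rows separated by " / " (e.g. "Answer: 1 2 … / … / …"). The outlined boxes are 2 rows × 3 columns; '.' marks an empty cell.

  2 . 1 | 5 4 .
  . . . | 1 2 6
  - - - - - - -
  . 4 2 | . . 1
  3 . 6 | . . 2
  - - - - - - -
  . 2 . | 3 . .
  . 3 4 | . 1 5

Step 1. [r3c1∈{5}] nothing but 5 survives at r3c1. So r3c1=5.
Step 2. [r5c5∈{6}] r5c5 has the single candidate 6 ⇒ r5c5=6.
Step 3. [r2c2∈{5}] r2c2's peers cover all but 5. So r2c2=5.
Step 4. [r4c5∈{5}] r4c5 has the single candidate 5, so r4c5=5.
Step 5. [r3c5∈{3}] r3c5 is down to just 3, so r3c5=3.
Step 6. [r6c1∈{6}] only 6 remains possible at r6c1. So r6c1=6.
Step 7. [r2c3∈{3}] r2c3 is down to just 3 ⇒ r2c3=3.
Step 8. [r2c1∈{4}] only 4 remains possible at r2c1, so r2c1=4.
Step 9. [r5c6∈{4}] nothing but 4 survives at r5c6. So r5c6=4.
Step 10. [r1c2∈{6}] r1c2 has the single candidate 6. So r1c2=6.
Step 11. [r5c1∈{1}] r5c1's peers cover all but 1, so r5c1=1.
Step 12. [r4c2∈{1}] r4c2's peers cover all but 1 ⇒ r4c2=1.
Step 13. [r3c4∈{6}] r3c4 has the single candidate 6 ⇒ r3c4=6.
Step 14. [r6c4∈{2}] r6c4 has the single candidate 2. So r6c4=2.
Step 15. [r5c3∈{5}] r5c3 has the single candidate 5, so r5c3=5.
Step 16. [r4c4∈{4}] r4c4 is down to just 4, so r4c4=4.
Step 17. [r1c6∈{3}] r1c6's peers cover all but 3. So r1c6=3.

Answer: 2 6 1 5 4 3 / 4 5 3 1 2 6 / 5 4 2 6 3 1 / 3 1 6 4 5 2 / 1 2 5 3 6 4 / 6 3 4 2 1 5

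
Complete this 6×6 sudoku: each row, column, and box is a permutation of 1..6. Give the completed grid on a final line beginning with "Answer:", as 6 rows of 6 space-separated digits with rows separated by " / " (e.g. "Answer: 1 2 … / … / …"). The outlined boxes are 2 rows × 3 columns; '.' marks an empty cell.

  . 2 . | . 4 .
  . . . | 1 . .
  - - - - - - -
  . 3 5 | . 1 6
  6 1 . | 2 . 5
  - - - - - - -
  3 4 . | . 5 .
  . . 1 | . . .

Step 1. [r1c6∈{3}] r1c6 has the single candidate 3, so r1c6=3.
Step 2. [r5c4∈{6}] r5c4's peers cover all but 6, so r5c4=6.
Step 3. [r2c6∈{2}] nothing but 2 survives at r2c6. So r2c6=2.
Step 4. [r2c3∈{3,4,6}] across row 2, 3 lands solely at r2c3 ⇒ r2c3=3.
Step 5. [r6c2∈{5,6}] r6c2 is the only open cell in row 6 admitting 6. So r6c2=6.
Step 6. [r6c1∈{2,5}] across row 6, 5 lands solely at r6c1 ⇒ r6c1=5.
Step 7. [r3c4∈{4}] r3c4's peers cover all but 4 ⇒ r3c4=4.
Step 8. [r6c4∈{3}] r6c4's peers cover all but 3, so r6c4=3.
Step 9. [r1c1∈{1}] only 1 remains possible at r1c1 ⇒ r1c1=1.
Step 10. [r5c3∈{2}] only 2 remains possible at r5c3, so r5c3=2.
Step 11. [r4c3∈{4}] only 4 remains possible at r4c3 ⇒ r4c3=4.
Step 12. [r3c1∈{2}] only 2 remains possible at r3c1, so r3c1=2.
Step 13. [r4c5∈{3}] r4c5 has the single candidate 3. So r4c5=3.
Step 14. [r1c3∈{6}] r1c3 has the single candidate 6, so r1c3=6.
Step 15. [r6c5∈{2}] nothing but 2 survives at r6c5. So r6c5=2.
Step 16. [r5c6∈{1}] only 1 remains possible at r5c6. So r5c6=1.
Step 17. [r2c1∈{4}] r2c1 is down to just 4. So r2c1=4.
Step 18. [r1c4∈{5}] only 5 remains possible at r1c4 ⇒ r1c4=5.
Step 19. [r2c5∈{6}] r2c5 has the single candidate 6 ⇒ r2c5=6.
Step 20. [r2c2∈{5}] nothing but 5 survives at r2c2. So r2c2=5.
Step 21. [r6c6∈{4}] r6c6's peers cover all but 4 ⇒ r6c6=4.

Answer: 1 2 6 5 4 3 / 4 5 3 1 6 2 / 2 3 5 4 1 6 / 6 1 4 2 3 5 / 3 4 2 6 5 1 / 5 6 1 3 2 4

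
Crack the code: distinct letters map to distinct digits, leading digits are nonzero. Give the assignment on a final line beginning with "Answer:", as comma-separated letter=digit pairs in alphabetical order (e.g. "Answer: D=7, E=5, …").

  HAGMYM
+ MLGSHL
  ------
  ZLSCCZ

Step 1. [col 1: M + L ≡ Z (mod 10)] column 1 (M + L ≡ Z (mod 10), carry-in 0) doesn't pin L yet; pick L=3 and continue ⇒ L=3.
Step 2. [col 1: M + L ≡ Z (mod 10)] column 1 (M + L ≡ Z (mod 10), carry-in 0) doesn't pin Z yet; pick Z=4 and continue, so Z=4.
Step 3. [col 1: M + L ≡ Z (mod 10)] column 1 reads M+L+carry(0)=Z with L=3, Z=4; with digits 3,4 already taken and all letters distinct, the only value for M is 1, so M=1.
Step 4. [col 2: Y + H ≡ C (mod 10)] Y=5 is one option consistent with column 2 (Y + H ≡ C (mod 10), carry-in 0) — take it ⇒ Y=5.
Step 5. [col 2: Y + H ≡ C (mod 10)] H=2 is one option consistent with column 2 (Y + H ≡ C (mod 10), carry-in 0) — take it ⇒ H=2.
Step 6. [col 2: Y + H ≡ C (mod 10)] from column 2 (Y=5, H=2, carry-in 0, digits 1,2,3,4,5 already taken and all letters distinct): C must equal 7, so C=7.
Step 7. [col 3: M + S ≡ C (mod 10)] column 3: given M=1, C=7, carry-in 0, and digits 1,2,3,4,5,7 already taken and all letters distinct, M+S≡C (mod 10) forces S=6, so S=6.
Step 8. [col 4: G + G ≡ S (mod 10)] column 4 reads G+G+carry(0)=S with S=6; with digits 1,2,3,4,5,6,7 already taken and all letters distinct, the only value for G is 8, so G=8.
Step 9. [col 5: A + L ≡ L (mod 10)] from column 5 (L=3, carry-in 1, digits 1,2,3,4,5,6,7,8 already taken and all letters distinct): A must equal 9, so A=9.

Answer: A=9, C=7, G=8, H=2, L=3, M=1, S=6, Y=5, Z=4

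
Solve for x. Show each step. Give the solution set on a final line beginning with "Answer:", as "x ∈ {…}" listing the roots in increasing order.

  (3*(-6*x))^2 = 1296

Step 1. [(3*(-6*x))^2 = 1296] 1296 ≥ 0, LHS is (·)² — take ±√ ⇒ sqrt: 3*(-6*x) = 36 or -36.
Step 2. [3*(-6*x) = 36 or -36] 3 out front; divide by 3. So div: -6*x = 12 or -12.
Step 3. [-6*x = 12 or -12] -6·(inner) — divide through by -6 ⇒ div: x = -2 or 2.

Answer: x ∈ {-2, 2}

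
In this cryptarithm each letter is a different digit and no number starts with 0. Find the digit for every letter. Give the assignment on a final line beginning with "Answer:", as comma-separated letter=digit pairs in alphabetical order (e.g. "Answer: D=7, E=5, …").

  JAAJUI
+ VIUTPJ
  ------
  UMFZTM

Step 1. [col 1: I + J ≡ M (mod 10)] no forcing yet in column 1 (carry-in 0); M=8 is free and consistent — try it, so M=8.
Step 2. [col 1: I + J ≡ M (mod 10)] I=2 is one option consistent with column 1 (I + J ≡ M (mod 10), carry-in 0) — take it. So I=2.
Step 3. [col 1: I + J ≡ M (mod 10)] column 1 reads I+J+carry(0)=M with I=2, M=8; with digits 2,8 already taken and all letters distinct, the only value for J is 6. So J=6.
Step 4. [col 2: U + P ≡ T (mod 10)] several values work for P in column 2 (U + P ≡ T (mod 10), carry-in 0); try P=1, so P=1.
Step 5. [col 2: U + P ≡ T (mod 10)] T=0 is one option consistent with column 2 (U + P ≡ T (mod 10), carry-in 0) — take it. So T=0.
Step 6. [col 2: U + P ≡ T (mod 10)] from column 2 (P=1, T=0, carry-in 0, digits 0,1,2,6,8 already taken and all letters distinct): U must equal 9 ⇒ U=9.
Step 7. [col 3: J + T ≡ Z (mod 10)] from column 3 (J=6, T=0, carry-in 1, digits 0,1,2,6,8,9 already taken and all letters distinct): Z must equal 7, so Z=7.
Step 8. [col 4: A + U ≡ F (mod 10)] several values work for A in column 4 (A + U ≡ F (mod 10), carry-in 0); try A=5. So A=5.
Step 9. [col 4: A + U ≡ F (mod 10)] from column 4 (A=5, U=9, carry-in 0, digits 0,1,2,5,6,7,8,9 already taken and all letters distinct): F must equal 4, so F=4.
Step 10. [col 6: J + V ≡ U (mod 10)] column 6 reads J+V+carry(0)=U with J=6, U=9; with digits 0,1,2,4,5,6,7,8,9 already taken and all letters distinct, the only value for V is 3. So V=3.

Answer: A=5, F=4, I=2, J=6, M=8, P=1, T=0, U=9, V=3, Z=7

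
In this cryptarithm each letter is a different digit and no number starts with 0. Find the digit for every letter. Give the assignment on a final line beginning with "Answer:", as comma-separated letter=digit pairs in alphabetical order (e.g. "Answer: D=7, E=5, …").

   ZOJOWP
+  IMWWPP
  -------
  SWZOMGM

Step 1. [S] S is the leading digit of a 7-digit sum of two 6-digit numbers; the final carry is exactly 1 ⇒ S=1.
Step 2. [col 1: P + P ≡ M (mod 10)] several values work for P in column 1 (P + P ≡ M (mod 10), carry-in 0); try P=3, so P=3.
Step 3. [col 1: P + P ≡ M (mod 10)] in column 1 we have P+P≡M with carry-in 0; given P=3 and digits 1,3 already taken and all letters distinct, that pins M to 6, so M=6.
Step 4. [col 2: W + P ≡ G (mod 10)] W=4 is one option consistent with column 2 (W + P ≡ G (mod 10), carry-in 0) — take it. So W=4.
Step 5. [col 2: W + P ≡ G (mod 10)] in column 2 we have W+P≡G with carry-in 0; given W=4, P=3 and digits 1,3,4,6 already taken and all letters distinct, that pins G to 7. So G=7.
Step 6. [col 3: O + W ≡ M (mod 10)] from column 3 (W=4, M=6, carry-in 0, digits 1,3,4,6,7 already taken and all letters distinct): O must equal 2 ⇒ O=2.
Step 7. [col 4: J + W ≡ O (mod 10)] column 4 reads J+W+carry(0)=O with W=4, O=2; with digits 1,2,3,4,6,7 already taken and all letters distinct, the only value for J is 8, so J=8.
Step 8. [col 5: O + M ≡ Z (mod 10)] column 5: given O=2, M=6, carry-in 1, and digits 1,2,3,4,6,7,8 already taken and all letters distinct, O+M≡Z (mod 10) forces Z=9 ⇒ Z=9.
Step 9. [col 6: Z + I ≡ W (mod 10)] column 6: given Z=9, W=4, carry-in 0, and digits 1,2,3,4,6,7,8,9 already taken and all letters distinct, Z+I≡W (mod 10) forces I=5 ⇒ I=5.

Answer: G=7, I=5, J=8, M=6, O=2, P=3, S=1, W=4, Z=9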